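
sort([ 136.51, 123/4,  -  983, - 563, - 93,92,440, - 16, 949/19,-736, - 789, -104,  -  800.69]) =[ - 983, - 800.69, - 789, - 736, - 563,- 104,  -  93, - 16, 123/4, 949/19,  92,136.51,  440]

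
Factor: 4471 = 17^1*263^1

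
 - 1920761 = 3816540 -5737301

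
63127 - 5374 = 57753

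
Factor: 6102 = 2^1*3^3*113^1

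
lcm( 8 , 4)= 8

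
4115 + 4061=8176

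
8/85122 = 4/42561 = 0.00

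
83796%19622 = 5308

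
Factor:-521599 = -13^1*40123^1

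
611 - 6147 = -5536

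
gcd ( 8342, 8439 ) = 97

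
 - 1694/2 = -847=- 847.00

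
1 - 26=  - 25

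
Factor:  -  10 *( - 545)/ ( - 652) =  - 2725/326 = -  2^( - 1)*5^2 * 109^1*163^( - 1)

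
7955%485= 195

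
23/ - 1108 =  - 1 + 1085/1108 = - 0.02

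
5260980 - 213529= 5047451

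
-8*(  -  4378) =35024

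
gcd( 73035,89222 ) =1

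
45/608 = 45/608  =  0.07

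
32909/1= 32909 = 32909.00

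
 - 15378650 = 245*( - 62770)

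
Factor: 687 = 3^1 * 229^1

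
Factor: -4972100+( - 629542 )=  -2^1*3^1 * 933607^1 = - 5601642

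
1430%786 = 644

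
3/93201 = 1/31067 = 0.00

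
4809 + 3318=8127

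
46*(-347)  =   - 15962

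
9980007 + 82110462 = 92090469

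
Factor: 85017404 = 2^2*139^1*152909^1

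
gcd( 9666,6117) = 3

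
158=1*158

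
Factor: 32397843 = 3^1 * 29^2*12841^1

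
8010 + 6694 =14704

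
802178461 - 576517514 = 225660947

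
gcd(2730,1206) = 6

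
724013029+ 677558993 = 1401572022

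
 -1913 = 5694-7607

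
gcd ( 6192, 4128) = 2064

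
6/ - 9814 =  - 1 + 4904/4907 = - 0.00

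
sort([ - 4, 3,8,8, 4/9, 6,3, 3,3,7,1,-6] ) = [ - 6, - 4,4/9, 1,3,3,3,3, 6,  7,8,8 ]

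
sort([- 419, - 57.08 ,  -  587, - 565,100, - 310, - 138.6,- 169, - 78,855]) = [ - 587, - 565,-419, - 310, - 169, - 138.6, - 78 , - 57.08, 100,855] 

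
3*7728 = 23184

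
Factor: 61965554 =2^1* 7^1*359^1*12329^1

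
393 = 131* 3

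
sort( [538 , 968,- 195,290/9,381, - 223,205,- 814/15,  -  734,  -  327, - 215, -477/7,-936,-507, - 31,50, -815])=[ - 936,  -  815, - 734,- 507, - 327, - 223,  -  215, - 195, - 477/7,  -  814/15, - 31,290/9, 50, 205, 381, 538,968 ]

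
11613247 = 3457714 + 8155533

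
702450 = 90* 7805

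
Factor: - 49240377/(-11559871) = 3^2*37^1*67^1 * 2207^1*11559871^(  -  1 )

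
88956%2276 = 192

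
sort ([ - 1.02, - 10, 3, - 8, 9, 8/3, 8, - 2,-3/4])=[ - 10,-8, - 2, - 1.02, - 3/4,8/3, 3,8,9 ] 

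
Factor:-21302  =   - 2^1 *10651^1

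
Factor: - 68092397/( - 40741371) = 3^( - 2 )*11^( - 1)*23^1*431^1  *6869^1*411529^( - 1)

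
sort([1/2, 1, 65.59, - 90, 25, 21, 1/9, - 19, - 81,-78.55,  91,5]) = [-90 , - 81, - 78.55, - 19,1/9,1/2,1,5, 21,25,65.59,91]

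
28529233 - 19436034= 9093199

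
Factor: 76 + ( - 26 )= 2^1*5^2=50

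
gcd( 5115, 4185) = 465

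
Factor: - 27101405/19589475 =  - 3^( - 1 )*5^ (-1) * 19^(-1) * 59^( - 1 )*233^( - 1) * 239^1*22679^1 = - 5420281/3917895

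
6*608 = 3648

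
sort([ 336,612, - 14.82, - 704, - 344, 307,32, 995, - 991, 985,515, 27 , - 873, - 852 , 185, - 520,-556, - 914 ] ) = [ - 991, - 914, - 873, - 852,-704 , - 556, - 520, - 344, - 14.82,27, 32, 185, 307, 336  ,  515, 612,985 , 995] 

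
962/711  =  1 + 251/711 = 1.35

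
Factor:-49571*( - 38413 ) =1904170823= 19^1*107^1*359^1*2609^1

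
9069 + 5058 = 14127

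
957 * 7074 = 6769818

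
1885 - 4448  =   - 2563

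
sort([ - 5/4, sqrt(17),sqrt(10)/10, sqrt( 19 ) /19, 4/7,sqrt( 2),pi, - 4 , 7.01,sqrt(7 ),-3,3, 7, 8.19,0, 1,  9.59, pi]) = [ - 4,-3,-5/4,0,sqrt( 19)/19,sqrt( 10 )/10 , 4/7, 1,sqrt(2 ) , sqrt(  7 ), 3, pi, pi, sqrt (17), 7, 7.01,8.19, 9.59 ]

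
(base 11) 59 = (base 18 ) 3A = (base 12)54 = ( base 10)64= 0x40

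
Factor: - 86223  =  -3^1*41^1*701^1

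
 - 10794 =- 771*14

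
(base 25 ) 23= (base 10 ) 53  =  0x35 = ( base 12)45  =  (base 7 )104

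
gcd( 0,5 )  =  5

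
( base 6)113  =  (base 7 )63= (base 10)45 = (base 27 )1i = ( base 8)55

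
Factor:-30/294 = - 5^1 * 7^( - 2) =- 5/49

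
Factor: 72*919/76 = 16542/19 = 2^1  *  3^2*19^( - 1 )*919^1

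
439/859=439/859=0.51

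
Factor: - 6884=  - 2^2*1721^1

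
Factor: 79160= 2^3*5^1*1979^1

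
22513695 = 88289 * 255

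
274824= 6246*44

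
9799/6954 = 9799/6954 = 1.41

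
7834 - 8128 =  - 294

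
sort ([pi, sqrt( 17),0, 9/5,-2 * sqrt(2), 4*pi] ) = [ - 2*sqrt (2), 0, 9/5, pi, sqrt(17),4*pi]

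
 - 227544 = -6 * 37924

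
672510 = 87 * 7730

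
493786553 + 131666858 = 625453411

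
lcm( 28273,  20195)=141365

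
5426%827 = 464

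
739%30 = 19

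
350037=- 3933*( - 89 ) 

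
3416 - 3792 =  - 376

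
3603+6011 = 9614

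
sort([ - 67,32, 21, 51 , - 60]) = [ -67, - 60, 21, 32, 51 ] 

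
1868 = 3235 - 1367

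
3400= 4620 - 1220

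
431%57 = 32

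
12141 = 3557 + 8584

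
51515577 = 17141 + 51498436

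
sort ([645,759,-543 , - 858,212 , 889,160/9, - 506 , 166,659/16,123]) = [ - 858,-543, - 506, 160/9, 659/16 , 123,166 , 212, 645,759, 889 ]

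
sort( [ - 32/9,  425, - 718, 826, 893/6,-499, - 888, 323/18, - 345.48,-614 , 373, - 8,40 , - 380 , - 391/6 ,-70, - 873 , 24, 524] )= [ - 888 ,- 873, - 718, - 614, - 499, - 380, - 345.48,- 70 , - 391/6, - 8 , - 32/9 , 323/18, 24,40 , 893/6,373, 425, 524,826]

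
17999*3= 53997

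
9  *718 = 6462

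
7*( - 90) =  - 630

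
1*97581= 97581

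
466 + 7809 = 8275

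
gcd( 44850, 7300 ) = 50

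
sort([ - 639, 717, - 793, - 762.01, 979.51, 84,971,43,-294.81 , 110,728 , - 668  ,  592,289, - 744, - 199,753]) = [ -793, -762.01, - 744, - 668, - 639,-294.81, - 199, 43, 84,110, 289,592,717, 728, 753 , 971 , 979.51] 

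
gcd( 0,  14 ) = 14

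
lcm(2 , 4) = 4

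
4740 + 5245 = 9985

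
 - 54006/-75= 720 + 2/25 = 720.08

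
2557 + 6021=8578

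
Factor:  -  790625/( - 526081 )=5^5*11^1 *23^1*179^( - 1)*2939^( - 1)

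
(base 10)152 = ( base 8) 230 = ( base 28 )5C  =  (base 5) 1102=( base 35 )4c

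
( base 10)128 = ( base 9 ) 152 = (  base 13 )9B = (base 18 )72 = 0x80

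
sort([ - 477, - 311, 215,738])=[-477, - 311, 215,738]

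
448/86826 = 224/43413 = 0.01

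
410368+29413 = 439781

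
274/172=137/86 = 1.59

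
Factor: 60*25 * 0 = 0^1 = 0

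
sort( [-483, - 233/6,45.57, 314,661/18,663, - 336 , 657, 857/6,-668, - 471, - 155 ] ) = [ - 668, - 483, - 471, - 336, - 155, - 233/6 , 661/18,45.57,857/6, 314, 657,  663 ] 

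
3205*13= 41665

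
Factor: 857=857^1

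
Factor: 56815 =5^1*11^1 * 1033^1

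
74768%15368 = 13296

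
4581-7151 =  - 2570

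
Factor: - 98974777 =-11^1*43^1 * 209249^1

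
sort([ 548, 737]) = [ 548,737]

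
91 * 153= 13923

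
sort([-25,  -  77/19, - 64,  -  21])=[-64,-25,-21,-77/19 ] 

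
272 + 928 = 1200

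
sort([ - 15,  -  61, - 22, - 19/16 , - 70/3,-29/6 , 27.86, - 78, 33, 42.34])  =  [ - 78, - 61 , - 70/3, - 22, - 15,  -  29/6, -19/16, 27.86 , 33,42.34]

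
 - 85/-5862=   85/5862 = 0.01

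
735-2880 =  - 2145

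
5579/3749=5579/3749  =  1.49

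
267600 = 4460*60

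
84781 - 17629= 67152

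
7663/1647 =4 + 1075/1647 = 4.65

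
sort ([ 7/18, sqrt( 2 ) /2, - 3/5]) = [ - 3/5 , 7/18, sqrt(2) /2]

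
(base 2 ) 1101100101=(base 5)11434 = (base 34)PJ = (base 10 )869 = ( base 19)27E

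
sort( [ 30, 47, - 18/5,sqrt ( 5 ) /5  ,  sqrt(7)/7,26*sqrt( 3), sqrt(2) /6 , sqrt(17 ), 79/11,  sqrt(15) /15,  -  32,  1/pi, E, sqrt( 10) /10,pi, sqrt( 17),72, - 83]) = [ - 83,-32,  -  18/5, sqrt(2 )/6, sqrt(15) /15,  sqrt( 10)/10,1/pi,sqrt(7 )/7, sqrt ( 5 ) /5, E, pi,  sqrt(17),sqrt( 17 ),79/11, 30, 26*sqrt(3), 47,72 ]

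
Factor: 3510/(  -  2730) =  - 3^2*7^( - 1 ) = - 9/7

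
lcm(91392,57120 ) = 456960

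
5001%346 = 157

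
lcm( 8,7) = 56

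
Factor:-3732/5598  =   - 2/3 =- 2^1*3^( - 1)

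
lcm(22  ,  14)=154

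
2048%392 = 88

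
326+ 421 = 747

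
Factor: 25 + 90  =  115  =  5^1*23^1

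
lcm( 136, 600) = 10200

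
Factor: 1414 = 2^1*7^1*101^1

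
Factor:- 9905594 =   -  2^1*17^1 * 23^1*53^1*239^1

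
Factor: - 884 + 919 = 35 = 5^1 * 7^1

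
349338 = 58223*6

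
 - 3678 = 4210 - 7888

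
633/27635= 633/27635  =  0.02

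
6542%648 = 62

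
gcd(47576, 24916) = 4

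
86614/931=86614/931 = 93.03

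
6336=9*704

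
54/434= 27/217= 0.12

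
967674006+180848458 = 1148522464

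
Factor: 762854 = 2^1 * 191^1*1997^1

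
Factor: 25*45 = 1125 = 3^2 * 5^3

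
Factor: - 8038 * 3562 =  - 28631356 = -2^2*13^1 * 137^1*4019^1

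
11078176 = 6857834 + 4220342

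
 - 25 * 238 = -5950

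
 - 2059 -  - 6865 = 4806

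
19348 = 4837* 4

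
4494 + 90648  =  95142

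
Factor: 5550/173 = 2^1*3^1 * 5^2*37^1 *173^( - 1)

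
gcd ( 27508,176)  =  4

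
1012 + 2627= 3639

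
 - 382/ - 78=4+ 35/39 = 4.90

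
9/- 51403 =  - 9/51403 = -  0.00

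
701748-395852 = 305896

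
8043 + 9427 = 17470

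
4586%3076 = 1510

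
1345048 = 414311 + 930737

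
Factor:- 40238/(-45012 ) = 59/66=2^( - 1)*3^( - 1 ) *11^(  -  1)*59^1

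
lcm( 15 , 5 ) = 15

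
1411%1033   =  378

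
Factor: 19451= 53^1*367^1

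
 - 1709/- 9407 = 1709/9407 = 0.18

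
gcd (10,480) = 10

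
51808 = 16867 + 34941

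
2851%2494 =357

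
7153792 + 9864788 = 17018580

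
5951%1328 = 639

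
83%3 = 2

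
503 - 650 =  - 147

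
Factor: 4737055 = 5^1*947411^1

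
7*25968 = 181776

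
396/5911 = 396/5911 = 0.07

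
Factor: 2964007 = 107^1 * 27701^1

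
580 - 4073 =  - 3493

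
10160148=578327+9581821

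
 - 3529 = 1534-5063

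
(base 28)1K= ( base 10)48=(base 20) 28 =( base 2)110000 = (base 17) 2E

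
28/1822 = 14/911 = 0.02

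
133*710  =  94430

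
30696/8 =3837 = 3837.00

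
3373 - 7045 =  - 3672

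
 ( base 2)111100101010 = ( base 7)14214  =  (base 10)3882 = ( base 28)4QI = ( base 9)5283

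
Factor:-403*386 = - 2^1*13^1*31^1*  193^1 = - 155558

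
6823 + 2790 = 9613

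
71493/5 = 14298 + 3/5=14298.60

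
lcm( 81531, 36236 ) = 326124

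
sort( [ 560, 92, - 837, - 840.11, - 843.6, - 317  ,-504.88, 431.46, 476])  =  [-843.6,  -  840.11,-837, - 504.88, - 317, 92, 431.46, 476,560]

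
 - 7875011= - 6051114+-1823897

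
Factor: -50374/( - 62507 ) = 2^1*89^1 *283^1*62507^ ( - 1) 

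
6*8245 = 49470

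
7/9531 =7/9531=0.00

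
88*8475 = 745800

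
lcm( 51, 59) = 3009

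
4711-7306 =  - 2595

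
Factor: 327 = 3^1*109^1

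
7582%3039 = 1504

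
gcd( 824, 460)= 4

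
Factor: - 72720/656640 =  - 101/912 =- 2^( - 4 )*3^( - 1)*19^( - 1 )*101^1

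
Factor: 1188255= 3^1*5^1 * 37^1*2141^1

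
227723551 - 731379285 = - 503655734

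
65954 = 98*673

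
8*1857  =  14856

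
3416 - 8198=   -  4782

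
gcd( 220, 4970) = 10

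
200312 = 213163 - 12851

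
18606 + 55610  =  74216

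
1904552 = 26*73252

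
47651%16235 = 15181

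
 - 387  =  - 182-205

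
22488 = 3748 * 6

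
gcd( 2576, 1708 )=28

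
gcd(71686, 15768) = 146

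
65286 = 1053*62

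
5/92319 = 5/92319 = 0.00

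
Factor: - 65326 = - 2^1*89^1* 367^1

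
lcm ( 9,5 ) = 45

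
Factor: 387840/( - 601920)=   -  2^2*3^( - 1 )*11^( - 1)*19^( - 1)*101^1=- 404/627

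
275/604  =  275/604 = 0.46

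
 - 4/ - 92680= 1/23170 = 0.00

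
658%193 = 79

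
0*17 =0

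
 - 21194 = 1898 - 23092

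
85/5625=17/1125  =  0.02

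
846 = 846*1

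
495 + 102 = 597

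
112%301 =112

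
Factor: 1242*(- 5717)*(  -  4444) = 2^3*3^3*11^1*23^1*101^1*5717^1 =31554684216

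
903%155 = 128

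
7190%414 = 152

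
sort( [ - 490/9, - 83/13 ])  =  [ - 490/9, - 83/13] 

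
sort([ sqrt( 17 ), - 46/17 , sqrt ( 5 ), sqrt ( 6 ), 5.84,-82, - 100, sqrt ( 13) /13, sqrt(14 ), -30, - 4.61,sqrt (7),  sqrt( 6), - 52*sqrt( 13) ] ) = [-52*sqrt ( 13 ), - 100,-82 , - 30, - 4.61, - 46/17, sqrt( 13 )/13 , sqrt( 5 ), sqrt( 6),sqrt( 6 ) , sqrt(7 ) , sqrt( 14 ), sqrt(17),5.84]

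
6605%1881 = 962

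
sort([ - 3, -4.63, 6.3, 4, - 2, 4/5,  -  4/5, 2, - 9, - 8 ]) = [ - 9 ,-8, - 4.63, - 3, - 2, - 4/5 , 4/5,2, 4, 6.3 ]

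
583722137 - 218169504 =365552633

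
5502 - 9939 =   -  4437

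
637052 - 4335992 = -3698940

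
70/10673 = 70/10673 = 0.01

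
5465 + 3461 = 8926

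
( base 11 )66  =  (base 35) 22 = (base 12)60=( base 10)72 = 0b1001000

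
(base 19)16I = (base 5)3433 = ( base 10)493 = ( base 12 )351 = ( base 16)1ed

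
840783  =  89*9447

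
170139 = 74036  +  96103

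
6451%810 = 781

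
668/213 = 3 + 29/213 = 3.14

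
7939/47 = 168+43/47 = 168.91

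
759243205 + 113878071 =873121276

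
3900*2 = 7800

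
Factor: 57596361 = 3^1*101^1*433^1*439^1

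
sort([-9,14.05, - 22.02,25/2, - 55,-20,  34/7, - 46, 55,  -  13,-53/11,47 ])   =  [ - 55, - 46, - 22.02,-20, - 13, - 9, - 53/11, 34/7, 25/2, 14.05, 47, 55 ]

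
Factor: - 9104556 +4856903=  - 4247653= - 1103^1*3851^1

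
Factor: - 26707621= - 26707621^1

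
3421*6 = 20526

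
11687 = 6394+5293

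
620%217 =186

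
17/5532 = 17/5532 = 0.00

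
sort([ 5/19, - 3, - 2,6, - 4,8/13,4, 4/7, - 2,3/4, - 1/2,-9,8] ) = [ - 9, - 4, - 3, -2, - 2 , - 1/2, 5/19,4/7,8/13,3/4,4,6, 8 ]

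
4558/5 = 911 + 3/5 = 911.60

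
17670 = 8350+9320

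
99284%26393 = 20105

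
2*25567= 51134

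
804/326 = 402/163 = 2.47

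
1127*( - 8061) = -9084747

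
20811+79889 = 100700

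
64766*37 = 2396342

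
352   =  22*16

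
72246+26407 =98653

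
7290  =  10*729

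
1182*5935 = 7015170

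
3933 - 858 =3075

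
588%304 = 284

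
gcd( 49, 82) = 1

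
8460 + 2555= 11015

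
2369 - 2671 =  - 302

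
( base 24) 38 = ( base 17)4c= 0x50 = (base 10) 80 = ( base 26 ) 32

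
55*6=330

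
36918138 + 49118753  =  86036891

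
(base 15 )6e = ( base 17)62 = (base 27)3n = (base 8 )150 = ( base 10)104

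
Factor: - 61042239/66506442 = - 20347413/22168814 = -2^(  -  1 )*3^1*683^(-1 )*1237^1*5483^1*16229^ ( - 1 ) 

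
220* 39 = 8580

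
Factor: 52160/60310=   32/37=2^5*37^( - 1)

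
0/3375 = 0 = 0.00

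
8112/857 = 8112/857 = 9.47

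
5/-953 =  - 5/953 = - 0.01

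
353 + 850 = 1203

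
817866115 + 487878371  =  1305744486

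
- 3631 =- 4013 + 382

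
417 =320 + 97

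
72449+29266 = 101715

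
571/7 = 81 +4/7  =  81.57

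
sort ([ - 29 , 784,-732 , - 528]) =[ - 732, - 528, - 29,784]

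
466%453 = 13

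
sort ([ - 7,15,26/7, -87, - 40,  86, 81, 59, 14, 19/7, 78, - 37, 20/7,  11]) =[ - 87, - 40, - 37, - 7,  19/7, 20/7,26/7, 11,14, 15,59,78, 81 , 86] 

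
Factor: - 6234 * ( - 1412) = 8802408 = 2^3*  3^1*353^1*1039^1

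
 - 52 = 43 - 95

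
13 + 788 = 801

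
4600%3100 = 1500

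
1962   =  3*654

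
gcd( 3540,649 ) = 59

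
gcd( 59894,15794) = 2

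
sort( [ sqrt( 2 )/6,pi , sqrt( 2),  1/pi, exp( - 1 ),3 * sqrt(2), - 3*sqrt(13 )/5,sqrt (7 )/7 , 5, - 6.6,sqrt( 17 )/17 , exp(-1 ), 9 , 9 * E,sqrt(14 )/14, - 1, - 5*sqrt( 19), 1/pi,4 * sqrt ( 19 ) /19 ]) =[ - 5 * sqrt( 19 ), - 6.6, - 3*sqrt(13 )/5, - 1,sqrt( 2 )/6,  sqrt(17 )/17 , sqrt(14)/14, 1/pi,1/pi,exp( - 1 ),exp(-1 ),  sqrt(7) /7,  4*sqrt(19 )/19,  sqrt(2 ), pi , 3*sqrt( 2 ), 5,9, 9*E ]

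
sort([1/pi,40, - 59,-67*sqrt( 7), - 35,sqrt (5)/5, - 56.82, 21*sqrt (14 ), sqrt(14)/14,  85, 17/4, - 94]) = [ - 67*sqrt(7), - 94, - 59, -56.82, - 35, sqrt ( 14)/14,1/pi,sqrt(5)/5,17/4 , 40,21*  sqrt( 14),85]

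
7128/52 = 1782/13 =137.08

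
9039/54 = 167 + 7/18=167.39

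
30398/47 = 646 + 36/47 = 646.77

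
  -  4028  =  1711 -5739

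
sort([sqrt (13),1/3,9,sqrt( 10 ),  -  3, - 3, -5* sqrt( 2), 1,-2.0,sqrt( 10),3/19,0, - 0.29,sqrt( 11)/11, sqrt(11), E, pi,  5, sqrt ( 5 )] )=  [ - 5*sqrt(2), - 3,-3, - 2.0,- 0.29, 0,3/19, sqrt( 11) /11,1/3,1,  sqrt( 5),E,pi,sqrt (10),sqrt( 10),sqrt( 11), sqrt( 13),5, 9 ] 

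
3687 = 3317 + 370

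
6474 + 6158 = 12632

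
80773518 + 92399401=173172919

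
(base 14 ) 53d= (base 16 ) 40b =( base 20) 2bf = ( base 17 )39F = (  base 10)1035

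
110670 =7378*15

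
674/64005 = 674/64005 = 0.01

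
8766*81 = 710046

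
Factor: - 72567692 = -2^2*101^1 *179623^1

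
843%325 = 193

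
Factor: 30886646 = 2^1*7^1  *  2206189^1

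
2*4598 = 9196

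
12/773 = 12/773 = 0.02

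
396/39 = 132/13= 10.15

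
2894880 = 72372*40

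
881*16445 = 14488045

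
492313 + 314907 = 807220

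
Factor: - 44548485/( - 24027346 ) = 2^ (  -  1)*3^1*5^1 *7^( - 2 )*245177^ ( - 1) * 2969899^1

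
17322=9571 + 7751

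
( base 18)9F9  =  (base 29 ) 3n5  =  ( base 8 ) 6173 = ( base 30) 3GF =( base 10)3195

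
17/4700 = 17/4700 = 0.00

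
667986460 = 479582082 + 188404378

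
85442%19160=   8802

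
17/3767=17/3767 = 0.00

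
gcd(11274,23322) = 6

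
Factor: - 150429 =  - 3^1*41^1*1223^1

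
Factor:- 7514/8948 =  - 3757/4474= -  2^( - 1 )*13^1*17^2*2237^( - 1)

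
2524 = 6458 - 3934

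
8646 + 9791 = 18437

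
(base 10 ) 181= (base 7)346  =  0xb5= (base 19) 9a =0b10110101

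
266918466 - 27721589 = 239196877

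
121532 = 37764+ 83768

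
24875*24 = 597000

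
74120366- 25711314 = 48409052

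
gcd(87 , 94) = 1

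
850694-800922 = 49772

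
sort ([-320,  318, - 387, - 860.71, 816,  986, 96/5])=[-860.71,-387, - 320 , 96/5, 318, 816, 986] 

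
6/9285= 2/3095 = 0.00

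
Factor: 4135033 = 7^1*590719^1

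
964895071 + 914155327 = 1879050398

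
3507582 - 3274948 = 232634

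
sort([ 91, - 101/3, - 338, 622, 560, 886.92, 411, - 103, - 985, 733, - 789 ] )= [ - 985, - 789,-338 , - 103, - 101/3,91, 411,560,  622, 733, 886.92] 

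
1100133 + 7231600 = 8331733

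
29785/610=48+101/122 = 48.83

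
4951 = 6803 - 1852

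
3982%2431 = 1551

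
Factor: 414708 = 2^2*3^1*7^1*4937^1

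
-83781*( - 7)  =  586467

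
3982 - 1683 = 2299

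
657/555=1 + 34/185 = 1.18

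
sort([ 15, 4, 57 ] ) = [ 4, 15,57]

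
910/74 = 455/37 = 12.30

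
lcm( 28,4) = 28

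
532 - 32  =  500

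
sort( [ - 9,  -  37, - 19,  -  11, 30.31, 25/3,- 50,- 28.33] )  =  [-50,  -  37 ,-28.33, - 19, - 11, - 9 , 25/3, 30.31]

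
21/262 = 21/262 = 0.08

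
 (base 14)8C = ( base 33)3p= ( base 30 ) 44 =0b1111100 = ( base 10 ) 124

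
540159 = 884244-344085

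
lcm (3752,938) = 3752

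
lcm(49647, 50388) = 3375996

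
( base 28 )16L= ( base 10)973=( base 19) 2D4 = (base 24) 1gd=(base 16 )3CD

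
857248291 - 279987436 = 577260855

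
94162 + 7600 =101762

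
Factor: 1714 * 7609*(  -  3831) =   -  49963235406 = -  2^1*3^1*7^1*857^1*1087^1* 1277^1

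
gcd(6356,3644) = 4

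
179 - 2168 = - 1989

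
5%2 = 1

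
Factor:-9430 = - 2^1*5^1 * 23^1*41^1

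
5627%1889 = 1849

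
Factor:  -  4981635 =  - 3^3 * 5^1 * 36901^1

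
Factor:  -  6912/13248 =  - 12/23 = - 2^2*3^1*23^( - 1) 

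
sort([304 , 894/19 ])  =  [ 894/19, 304 ] 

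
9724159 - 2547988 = 7176171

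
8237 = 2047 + 6190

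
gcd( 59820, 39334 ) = 2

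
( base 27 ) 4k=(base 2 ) 10000000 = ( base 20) 68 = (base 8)200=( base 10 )128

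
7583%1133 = 785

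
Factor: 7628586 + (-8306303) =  - 677717^1  =  - 677717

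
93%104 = 93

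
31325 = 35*895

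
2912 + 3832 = 6744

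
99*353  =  34947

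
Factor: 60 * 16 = 2^6*3^1*5^1 = 960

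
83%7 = 6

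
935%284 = 83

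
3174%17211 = 3174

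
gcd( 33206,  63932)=2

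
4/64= 1/16 = 0.06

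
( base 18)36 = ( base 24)2c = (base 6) 140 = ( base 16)3C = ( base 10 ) 60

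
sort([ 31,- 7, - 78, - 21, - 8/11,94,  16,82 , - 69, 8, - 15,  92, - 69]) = [ - 78, - 69,-69, - 21, - 15, - 7, - 8/11, 8 , 16, 31,82,  92, 94]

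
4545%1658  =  1229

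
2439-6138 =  - 3699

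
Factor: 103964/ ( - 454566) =-94/411  =  - 2^1*3^ (-1 ) * 47^1*137^( - 1)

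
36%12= 0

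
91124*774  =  70529976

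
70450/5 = 14090 = 14090.00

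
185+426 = 611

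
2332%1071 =190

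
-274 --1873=1599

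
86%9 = 5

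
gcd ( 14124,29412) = 12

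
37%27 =10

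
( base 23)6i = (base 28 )5g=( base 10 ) 156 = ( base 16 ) 9c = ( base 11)132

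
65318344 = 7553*8648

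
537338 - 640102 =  - 102764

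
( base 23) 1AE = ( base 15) 368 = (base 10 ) 773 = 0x305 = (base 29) qj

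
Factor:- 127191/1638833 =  - 3^1*7^(-1 )  *103^( - 1) *2273^(  -  1 )*42397^1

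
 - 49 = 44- 93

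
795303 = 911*873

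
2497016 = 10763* 232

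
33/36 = 11/12 = 0.92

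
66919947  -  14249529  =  52670418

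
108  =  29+79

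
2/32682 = 1/16341= 0.00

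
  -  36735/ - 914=36735/914 = 40.19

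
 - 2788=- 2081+-707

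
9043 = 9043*1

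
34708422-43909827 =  - 9201405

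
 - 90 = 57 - 147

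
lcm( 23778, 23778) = 23778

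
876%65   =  31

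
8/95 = 8/95 = 0.08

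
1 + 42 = 43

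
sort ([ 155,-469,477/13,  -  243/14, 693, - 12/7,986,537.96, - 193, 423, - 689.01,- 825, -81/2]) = [-825,- 689.01, - 469, - 193, - 81/2 , - 243/14,-12/7,477/13, 155,423,537.96,  693, 986]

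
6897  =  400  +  6497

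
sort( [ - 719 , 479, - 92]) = [ - 719, - 92,479 ]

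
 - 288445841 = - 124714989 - 163730852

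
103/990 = 103/990 =0.10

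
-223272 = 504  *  ( - 443)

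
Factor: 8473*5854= 2^1*37^1*229^1*2927^1  =  49600942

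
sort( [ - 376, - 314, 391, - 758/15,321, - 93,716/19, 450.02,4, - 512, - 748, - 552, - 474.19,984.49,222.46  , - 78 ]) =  [ - 748, - 552, - 512,-474.19, - 376, -314, - 93, - 78, - 758/15,4, 716/19,222.46, 321,391 , 450.02,984.49 ] 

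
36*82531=2971116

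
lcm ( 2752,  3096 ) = 24768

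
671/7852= 671/7852 = 0.09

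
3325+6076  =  9401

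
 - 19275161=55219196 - 74494357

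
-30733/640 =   -  49 + 627/640= - 48.02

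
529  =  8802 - 8273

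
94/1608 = 47/804 = 0.06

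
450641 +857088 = 1307729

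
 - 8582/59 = -146 + 32/59 = -145.46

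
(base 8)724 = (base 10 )468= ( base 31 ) F3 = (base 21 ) 116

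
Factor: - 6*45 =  - 270 = -2^1*3^3*5^1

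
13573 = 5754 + 7819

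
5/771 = 5/771 = 0.01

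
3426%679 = 31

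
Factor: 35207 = 17^1 * 19^1 * 109^1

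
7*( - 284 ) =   -  1988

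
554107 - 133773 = 420334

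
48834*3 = 146502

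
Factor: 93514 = 2^1*46757^1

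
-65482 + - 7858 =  - 73340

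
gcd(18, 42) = 6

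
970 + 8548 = 9518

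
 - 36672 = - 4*9168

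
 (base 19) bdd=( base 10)4231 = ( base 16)1087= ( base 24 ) 787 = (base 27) 5lj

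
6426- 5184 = 1242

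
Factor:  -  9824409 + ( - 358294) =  - 1997^1*5099^1 = - 10182703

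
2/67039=2/67039=0.00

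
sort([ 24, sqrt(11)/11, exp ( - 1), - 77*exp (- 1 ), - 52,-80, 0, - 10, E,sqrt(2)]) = [ - 80, - 52 , - 77*exp( - 1) ,- 10, 0, sqrt(11) /11, exp( - 1), sqrt(2 ),E, 24 ]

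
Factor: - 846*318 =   -  2^2 * 3^3*47^1*53^1=- 269028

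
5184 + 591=5775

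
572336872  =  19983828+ 552353044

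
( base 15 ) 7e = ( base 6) 315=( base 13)92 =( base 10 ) 119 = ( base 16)77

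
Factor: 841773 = 3^1*280591^1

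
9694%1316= 482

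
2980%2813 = 167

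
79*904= 71416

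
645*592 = 381840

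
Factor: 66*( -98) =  - 6468=- 2^2*3^1*7^2*11^1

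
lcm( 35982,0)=0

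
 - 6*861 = - 5166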